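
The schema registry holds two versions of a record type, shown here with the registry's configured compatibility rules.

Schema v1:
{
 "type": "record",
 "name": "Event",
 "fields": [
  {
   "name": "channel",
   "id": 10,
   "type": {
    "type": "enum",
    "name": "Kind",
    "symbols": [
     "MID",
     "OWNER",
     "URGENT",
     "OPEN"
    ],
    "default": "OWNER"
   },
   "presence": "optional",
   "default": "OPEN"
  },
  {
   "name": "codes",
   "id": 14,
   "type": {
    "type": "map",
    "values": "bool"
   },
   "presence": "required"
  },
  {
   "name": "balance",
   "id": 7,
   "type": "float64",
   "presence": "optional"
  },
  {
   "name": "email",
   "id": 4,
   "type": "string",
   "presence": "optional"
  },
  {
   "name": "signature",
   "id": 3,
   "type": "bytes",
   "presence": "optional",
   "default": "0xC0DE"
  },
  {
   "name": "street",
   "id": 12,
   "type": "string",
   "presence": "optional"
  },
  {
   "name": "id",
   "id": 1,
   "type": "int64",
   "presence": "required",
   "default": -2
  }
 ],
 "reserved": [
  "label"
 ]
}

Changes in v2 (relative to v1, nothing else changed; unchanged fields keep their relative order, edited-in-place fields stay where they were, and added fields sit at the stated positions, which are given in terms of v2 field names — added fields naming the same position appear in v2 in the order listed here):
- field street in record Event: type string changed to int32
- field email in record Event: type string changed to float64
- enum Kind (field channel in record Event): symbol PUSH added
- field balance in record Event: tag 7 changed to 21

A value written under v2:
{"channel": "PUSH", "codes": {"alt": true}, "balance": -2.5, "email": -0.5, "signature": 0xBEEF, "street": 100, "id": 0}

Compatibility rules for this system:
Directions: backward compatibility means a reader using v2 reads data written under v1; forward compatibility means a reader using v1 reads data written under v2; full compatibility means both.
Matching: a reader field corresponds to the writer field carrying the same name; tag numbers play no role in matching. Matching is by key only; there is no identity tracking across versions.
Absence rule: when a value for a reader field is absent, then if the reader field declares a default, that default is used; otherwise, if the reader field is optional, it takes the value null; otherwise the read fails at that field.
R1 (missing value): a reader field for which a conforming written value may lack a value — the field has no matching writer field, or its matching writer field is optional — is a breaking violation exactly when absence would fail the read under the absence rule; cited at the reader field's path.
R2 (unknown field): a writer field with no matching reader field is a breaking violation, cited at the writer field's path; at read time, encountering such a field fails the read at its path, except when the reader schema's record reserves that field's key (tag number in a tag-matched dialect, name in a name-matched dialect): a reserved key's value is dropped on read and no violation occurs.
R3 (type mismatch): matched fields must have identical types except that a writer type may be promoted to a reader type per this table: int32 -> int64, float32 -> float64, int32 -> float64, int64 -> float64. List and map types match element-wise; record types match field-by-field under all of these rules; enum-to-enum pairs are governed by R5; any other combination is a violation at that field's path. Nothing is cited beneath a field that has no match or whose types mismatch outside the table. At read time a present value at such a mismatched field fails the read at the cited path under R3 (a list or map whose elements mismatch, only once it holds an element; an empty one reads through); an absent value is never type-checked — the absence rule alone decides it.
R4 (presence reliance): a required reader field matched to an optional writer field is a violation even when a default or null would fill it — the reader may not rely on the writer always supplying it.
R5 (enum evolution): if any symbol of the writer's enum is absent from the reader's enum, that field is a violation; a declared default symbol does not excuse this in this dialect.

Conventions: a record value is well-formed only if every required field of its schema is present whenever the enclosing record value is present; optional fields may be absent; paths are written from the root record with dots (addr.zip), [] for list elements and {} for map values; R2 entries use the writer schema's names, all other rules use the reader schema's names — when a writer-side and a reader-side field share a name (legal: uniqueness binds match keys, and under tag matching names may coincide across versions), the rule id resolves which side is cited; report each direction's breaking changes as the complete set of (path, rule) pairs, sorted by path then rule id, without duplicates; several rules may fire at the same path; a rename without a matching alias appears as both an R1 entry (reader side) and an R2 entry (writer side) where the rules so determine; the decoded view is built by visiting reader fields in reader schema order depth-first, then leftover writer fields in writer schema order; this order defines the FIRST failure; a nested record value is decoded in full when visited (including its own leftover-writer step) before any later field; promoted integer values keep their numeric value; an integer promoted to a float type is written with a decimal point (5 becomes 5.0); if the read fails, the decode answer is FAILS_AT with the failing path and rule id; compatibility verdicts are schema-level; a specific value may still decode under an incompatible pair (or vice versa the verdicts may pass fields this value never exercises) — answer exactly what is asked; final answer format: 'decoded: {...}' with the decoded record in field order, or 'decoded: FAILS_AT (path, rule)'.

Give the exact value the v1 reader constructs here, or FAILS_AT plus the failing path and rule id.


in Event below, arrows point writer -> reader
decoding the Event value with the v1 reader:
  read fails at channel under R5
  => FAILS_AT (channel, R5)
the rest of the Event diff is inert for this question:
  field street in record Event: type string changed to int32 -> matters for Event compatibility verdicts, not for this value's decode
  field email in record Event: type string changed to float64 -> matters for Event compatibility verdicts, not for this value's decode
  field balance in record Event: tag 7 changed to 21 -> triggers nothing under the printed rules; the Event answer is the same either way

decoded: FAILS_AT (channel, R5)


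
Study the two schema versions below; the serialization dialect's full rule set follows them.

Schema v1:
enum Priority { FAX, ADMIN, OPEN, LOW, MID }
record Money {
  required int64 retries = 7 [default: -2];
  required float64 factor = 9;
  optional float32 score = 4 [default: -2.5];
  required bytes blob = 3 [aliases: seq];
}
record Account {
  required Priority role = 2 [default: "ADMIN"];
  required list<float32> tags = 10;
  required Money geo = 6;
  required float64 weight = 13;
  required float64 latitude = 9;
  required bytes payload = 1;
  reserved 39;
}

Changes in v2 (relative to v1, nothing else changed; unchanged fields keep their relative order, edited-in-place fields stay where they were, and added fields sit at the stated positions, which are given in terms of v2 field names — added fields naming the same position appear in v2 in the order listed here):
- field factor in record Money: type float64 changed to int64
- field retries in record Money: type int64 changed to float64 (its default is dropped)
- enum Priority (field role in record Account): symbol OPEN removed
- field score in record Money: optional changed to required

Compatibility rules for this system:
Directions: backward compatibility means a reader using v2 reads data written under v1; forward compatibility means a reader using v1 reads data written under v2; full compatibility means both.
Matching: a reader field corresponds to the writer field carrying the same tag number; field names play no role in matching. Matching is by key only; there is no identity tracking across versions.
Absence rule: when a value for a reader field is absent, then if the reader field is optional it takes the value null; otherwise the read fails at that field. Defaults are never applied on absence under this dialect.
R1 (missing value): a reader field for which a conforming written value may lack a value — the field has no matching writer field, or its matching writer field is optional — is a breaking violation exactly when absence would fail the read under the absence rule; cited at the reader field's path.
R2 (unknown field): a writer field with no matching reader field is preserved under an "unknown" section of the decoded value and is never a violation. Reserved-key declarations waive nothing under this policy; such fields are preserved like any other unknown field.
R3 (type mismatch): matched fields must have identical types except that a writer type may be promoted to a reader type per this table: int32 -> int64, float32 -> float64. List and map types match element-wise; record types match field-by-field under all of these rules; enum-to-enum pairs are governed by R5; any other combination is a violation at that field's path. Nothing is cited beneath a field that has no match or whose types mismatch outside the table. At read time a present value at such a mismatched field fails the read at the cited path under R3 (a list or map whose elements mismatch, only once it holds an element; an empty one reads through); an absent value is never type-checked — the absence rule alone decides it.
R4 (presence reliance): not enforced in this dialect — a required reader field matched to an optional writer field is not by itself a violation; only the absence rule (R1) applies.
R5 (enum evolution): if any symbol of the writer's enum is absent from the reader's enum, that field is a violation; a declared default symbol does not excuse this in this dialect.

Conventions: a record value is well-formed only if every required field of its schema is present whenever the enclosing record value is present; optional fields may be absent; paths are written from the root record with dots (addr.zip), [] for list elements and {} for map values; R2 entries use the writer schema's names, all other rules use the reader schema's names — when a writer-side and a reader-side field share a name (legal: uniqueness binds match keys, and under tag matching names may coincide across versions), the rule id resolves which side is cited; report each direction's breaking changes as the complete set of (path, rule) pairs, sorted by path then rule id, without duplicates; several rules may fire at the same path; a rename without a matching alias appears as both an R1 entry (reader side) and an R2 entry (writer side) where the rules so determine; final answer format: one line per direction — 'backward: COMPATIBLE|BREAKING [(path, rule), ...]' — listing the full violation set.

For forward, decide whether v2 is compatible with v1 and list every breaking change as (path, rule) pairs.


each type pair in Account: writer, then reader
forward pass over Account, reader schema v1, writer schema v2:
  Priority -> Priority, writer required: role aligns to role
  list<float32> -> list<float32>, writer required: tags aligns to tags
  Money -> Money, writer required: geo aligns to geo
  float64 -> float64, writer required: weight aligns to weight
  float64 -> float64, writer required: latitude aligns to latitude
  bytes -> bytes, writer required: payload aligns to payload
  float64 -> int64, writer required: geo.retries aligns to geo.retries
  int64 -> float64, writer required: geo.factor aligns to geo.factor
  float32 -> float32, writer required: geo.score aligns to geo.score
  bytes -> bytes, writer required: geo.blob aligns to geo.blob
  R3 fires at geo.factor
  R3 fires at geo.retries
  => forward verdict for Account: BREAKING, 2 violation(s)
ruling out the remaining Account differences:
  enum Priority (field role in record Account): symbol OPEN removed -> affects backward compatibility only, which is not asked
  field score in record Money: optional changed to required -> affects backward compatibility only, which is not asked

forward: BREAKING [(geo.factor, R3), (geo.retries, R3)]


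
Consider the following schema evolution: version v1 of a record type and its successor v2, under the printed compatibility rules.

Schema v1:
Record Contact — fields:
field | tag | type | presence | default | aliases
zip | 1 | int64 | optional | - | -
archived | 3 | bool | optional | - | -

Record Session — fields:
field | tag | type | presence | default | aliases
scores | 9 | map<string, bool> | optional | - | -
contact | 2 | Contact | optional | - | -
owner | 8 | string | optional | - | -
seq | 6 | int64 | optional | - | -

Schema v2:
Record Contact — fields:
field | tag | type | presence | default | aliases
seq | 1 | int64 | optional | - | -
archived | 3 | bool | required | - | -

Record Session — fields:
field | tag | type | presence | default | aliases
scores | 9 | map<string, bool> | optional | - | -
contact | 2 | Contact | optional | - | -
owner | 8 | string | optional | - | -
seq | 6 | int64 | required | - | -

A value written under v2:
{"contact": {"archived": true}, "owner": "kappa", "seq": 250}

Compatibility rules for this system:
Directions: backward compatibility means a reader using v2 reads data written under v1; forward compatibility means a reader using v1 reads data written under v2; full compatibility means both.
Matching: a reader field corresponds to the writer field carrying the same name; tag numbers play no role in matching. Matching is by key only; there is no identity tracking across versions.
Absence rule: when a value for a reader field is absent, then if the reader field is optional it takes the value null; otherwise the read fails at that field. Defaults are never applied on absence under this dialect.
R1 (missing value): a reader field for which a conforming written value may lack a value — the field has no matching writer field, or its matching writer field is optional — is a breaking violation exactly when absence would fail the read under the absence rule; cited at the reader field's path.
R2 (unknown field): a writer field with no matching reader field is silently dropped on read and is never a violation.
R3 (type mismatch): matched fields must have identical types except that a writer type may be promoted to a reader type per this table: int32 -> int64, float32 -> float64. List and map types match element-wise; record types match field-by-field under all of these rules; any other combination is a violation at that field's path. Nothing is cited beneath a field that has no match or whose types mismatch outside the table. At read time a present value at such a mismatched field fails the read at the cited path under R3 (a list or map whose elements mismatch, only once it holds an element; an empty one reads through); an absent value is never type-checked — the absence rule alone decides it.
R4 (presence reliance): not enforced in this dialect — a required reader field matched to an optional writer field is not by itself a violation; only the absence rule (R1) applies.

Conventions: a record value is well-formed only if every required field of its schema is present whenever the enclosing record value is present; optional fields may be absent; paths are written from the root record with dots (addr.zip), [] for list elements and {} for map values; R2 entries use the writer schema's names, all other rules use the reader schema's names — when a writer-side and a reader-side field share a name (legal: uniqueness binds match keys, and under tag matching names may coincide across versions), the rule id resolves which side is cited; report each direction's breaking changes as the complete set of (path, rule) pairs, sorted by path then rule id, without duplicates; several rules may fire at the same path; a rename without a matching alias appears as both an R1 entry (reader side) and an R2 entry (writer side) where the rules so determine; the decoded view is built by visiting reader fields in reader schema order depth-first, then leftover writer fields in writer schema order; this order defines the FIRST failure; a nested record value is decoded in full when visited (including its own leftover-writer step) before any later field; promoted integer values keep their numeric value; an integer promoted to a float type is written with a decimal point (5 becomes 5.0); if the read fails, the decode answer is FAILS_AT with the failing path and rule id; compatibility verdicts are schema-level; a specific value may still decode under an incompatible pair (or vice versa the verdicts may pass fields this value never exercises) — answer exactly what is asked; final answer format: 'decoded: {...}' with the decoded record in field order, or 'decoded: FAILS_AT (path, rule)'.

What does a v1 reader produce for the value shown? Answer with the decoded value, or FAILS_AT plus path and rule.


decoded: {"scores": null, "contact": {"zip": null, "archived": true}, "owner": "kappa", "seq": 250}

arrows below run writer -> reader for Session
decode walk for Session under reader schema v1:
  scores := null (missing; optional => null)
  contact.zip := null (missing; optional => null)
  contact.archived := true
  owner := "kappa"
  seq := 250
  => decoded: {"scores": null, "contact": {"zip": null, "archived": true}, "owner": "kappa", "seq": 250}
the other Session changes do not affect what is asked:
  renamed field zip to seq in record Contact -> fires no rule on Session under this dialect and leaves the result unchanged
  field archived in record Contact: optional changed to required -> a verdict-level change on Session — the shown value reads the same
  field seq in record Session: optional changed to required -> a verdict-level change on Session — the shown value reads the same


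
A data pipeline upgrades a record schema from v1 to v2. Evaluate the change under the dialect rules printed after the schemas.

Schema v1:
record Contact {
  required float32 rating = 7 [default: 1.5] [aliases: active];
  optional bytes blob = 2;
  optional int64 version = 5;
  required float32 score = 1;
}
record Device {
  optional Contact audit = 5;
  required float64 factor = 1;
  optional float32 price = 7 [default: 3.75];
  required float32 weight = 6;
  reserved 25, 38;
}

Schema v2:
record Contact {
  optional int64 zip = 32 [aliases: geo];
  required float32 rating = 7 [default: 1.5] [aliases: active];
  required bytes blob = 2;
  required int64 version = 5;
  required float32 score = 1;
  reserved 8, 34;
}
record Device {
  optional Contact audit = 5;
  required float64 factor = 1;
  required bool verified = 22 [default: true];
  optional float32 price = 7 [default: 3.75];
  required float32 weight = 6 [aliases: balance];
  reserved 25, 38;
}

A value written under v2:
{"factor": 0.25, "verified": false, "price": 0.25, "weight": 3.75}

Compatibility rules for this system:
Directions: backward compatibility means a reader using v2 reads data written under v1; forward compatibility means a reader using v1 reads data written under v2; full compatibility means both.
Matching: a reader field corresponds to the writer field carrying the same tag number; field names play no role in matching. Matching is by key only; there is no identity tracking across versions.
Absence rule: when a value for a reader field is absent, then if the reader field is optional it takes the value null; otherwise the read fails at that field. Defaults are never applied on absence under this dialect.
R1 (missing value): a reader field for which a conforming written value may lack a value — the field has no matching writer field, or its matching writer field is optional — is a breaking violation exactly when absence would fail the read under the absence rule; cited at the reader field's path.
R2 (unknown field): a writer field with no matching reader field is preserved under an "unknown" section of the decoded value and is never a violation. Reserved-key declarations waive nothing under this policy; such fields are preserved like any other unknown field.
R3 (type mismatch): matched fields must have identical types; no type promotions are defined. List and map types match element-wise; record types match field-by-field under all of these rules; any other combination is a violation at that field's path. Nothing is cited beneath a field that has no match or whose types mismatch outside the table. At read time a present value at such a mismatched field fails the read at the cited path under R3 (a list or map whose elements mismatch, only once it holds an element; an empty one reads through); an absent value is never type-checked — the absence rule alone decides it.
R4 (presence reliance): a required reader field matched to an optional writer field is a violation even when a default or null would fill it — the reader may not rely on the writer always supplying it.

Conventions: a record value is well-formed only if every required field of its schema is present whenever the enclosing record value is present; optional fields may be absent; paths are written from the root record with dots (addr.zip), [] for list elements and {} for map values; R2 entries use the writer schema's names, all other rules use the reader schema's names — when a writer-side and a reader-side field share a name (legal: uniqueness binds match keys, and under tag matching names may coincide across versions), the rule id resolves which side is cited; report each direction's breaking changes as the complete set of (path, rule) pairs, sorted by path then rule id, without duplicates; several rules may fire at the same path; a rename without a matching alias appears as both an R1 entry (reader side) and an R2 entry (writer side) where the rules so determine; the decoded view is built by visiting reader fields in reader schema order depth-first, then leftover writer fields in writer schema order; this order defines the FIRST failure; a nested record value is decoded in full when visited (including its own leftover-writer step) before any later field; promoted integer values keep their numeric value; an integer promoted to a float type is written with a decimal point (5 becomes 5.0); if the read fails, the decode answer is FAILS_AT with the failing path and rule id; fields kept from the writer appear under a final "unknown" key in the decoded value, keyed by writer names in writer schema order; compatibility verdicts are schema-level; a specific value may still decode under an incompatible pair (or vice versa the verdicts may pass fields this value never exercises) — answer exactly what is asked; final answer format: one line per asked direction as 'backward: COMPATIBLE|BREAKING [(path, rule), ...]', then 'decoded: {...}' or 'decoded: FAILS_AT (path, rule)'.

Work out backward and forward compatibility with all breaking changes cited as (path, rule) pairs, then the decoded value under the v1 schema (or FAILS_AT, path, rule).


backward: BREAKING [(audit.blob, R1), (audit.blob, R4), (audit.version, R1), (audit.version, R4), (verified, R1)]; forward: COMPATIBLE []; decoded: {"audit": null, "factor": 0.25, "price": 0.25, "weight": 3.75, "unknown": {"verified": false}}

each type pair in Device: writer, then reader
checking backward for Device: reader v2 against writer v1:
  audit <- audit (Contact -> Contact, writer optional)
  factor <- factor (float64 -> float64, writer required)
  verified: no writer-side match
  price <- price (float32 -> float32, writer optional)
  weight <- weight (float32 -> float32, writer required)
  audit.zip: no writer-side match
  audit.rating <- audit.rating (float32 -> float32, writer required)
  audit.blob <- audit.blob (bytes -> bytes, writer optional)
  audit.version <- audit.version (int64 -> int64, writer optional)
  audit.score <- audit.score (float32 -> float32, writer required)
  R1 fires at audit.blob
  R4 fires at audit.blob
  R1 fires at audit.version
  R4 fires at audit.version
  R1 fires at verified
  => backward verdict for Device: BREAKING, 5 violation(s)
checking forward for Device: reader v1 against writer v2:
  audit <- audit (Contact -> Contact, writer optional)
  factor <- factor (float64 -> float64, writer required)
  price <- price (float32 -> float32, writer optional)
  weight <- weight (float32 -> float32, writer required)
  writer field verified has no reader counterpart
  audit.rating <- audit.rating (float32 -> float32, writer required)
  audit.blob <- audit.blob (bytes -> bytes, writer required)
  audit.version <- audit.version (int64 -> int64, writer required)
  audit.score <- audit.score (float32 -> float32, writer required)
  writer field audit.zip has no reader counterpart
  => forward verdict for Device: COMPATIBLE, no violations
decode (reader v1):
  audit := null (not supplied -> null)
  factor := 0.25
  price := 0.25
  weight := 3.75
  writer verified: kept under "unknown"
  => decoded: {"audit": null, "factor": 0.25, "price": 0.25, "weight": 3.75, "unknown": {"verified": false}}


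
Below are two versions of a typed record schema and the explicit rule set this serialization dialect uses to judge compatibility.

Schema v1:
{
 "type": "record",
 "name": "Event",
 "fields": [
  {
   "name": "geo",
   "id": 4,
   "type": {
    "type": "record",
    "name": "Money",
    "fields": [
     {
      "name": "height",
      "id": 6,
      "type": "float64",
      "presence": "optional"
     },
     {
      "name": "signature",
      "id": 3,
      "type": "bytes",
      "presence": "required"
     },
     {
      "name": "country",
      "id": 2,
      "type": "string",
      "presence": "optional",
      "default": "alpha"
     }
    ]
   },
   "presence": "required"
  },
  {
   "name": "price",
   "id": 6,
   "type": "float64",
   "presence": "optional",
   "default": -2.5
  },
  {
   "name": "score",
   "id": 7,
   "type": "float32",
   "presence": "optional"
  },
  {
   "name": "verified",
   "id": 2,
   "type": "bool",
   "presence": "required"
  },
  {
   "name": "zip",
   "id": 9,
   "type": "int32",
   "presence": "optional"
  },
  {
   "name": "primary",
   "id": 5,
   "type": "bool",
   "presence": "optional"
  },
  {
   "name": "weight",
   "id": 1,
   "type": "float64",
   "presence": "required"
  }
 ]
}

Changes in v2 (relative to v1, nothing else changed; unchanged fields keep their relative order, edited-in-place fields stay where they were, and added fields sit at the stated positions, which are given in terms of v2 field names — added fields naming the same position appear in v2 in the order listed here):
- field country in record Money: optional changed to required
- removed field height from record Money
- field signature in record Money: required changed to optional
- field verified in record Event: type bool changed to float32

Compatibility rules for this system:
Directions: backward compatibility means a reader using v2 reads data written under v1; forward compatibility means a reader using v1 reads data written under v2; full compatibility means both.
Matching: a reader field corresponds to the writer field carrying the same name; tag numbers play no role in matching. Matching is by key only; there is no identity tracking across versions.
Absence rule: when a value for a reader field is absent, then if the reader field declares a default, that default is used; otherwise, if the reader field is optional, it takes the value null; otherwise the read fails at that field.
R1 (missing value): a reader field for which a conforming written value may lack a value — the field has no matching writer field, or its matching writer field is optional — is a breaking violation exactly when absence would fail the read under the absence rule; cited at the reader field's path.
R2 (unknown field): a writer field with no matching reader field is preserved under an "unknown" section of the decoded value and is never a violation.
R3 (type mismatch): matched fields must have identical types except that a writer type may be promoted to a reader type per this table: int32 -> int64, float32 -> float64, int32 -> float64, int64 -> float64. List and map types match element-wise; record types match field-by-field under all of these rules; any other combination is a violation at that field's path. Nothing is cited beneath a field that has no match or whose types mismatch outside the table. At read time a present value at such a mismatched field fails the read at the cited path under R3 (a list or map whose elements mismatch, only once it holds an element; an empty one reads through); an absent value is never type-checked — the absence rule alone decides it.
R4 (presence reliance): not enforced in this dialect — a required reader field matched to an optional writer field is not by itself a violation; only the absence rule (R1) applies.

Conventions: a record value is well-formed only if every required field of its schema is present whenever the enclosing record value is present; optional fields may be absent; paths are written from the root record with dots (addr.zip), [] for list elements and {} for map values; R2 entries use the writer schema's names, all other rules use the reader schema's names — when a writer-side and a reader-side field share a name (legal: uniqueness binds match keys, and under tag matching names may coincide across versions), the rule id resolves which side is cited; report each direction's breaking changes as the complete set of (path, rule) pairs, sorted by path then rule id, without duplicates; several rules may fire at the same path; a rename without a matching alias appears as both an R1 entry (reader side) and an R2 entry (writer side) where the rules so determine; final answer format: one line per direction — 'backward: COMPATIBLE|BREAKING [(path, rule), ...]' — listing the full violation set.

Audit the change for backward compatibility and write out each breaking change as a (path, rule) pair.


the writer's type comes first in each Event pair
backward analysis of Event with v2 as reader and v1 as writer:
  writer required, Money -> Money: reader geo maps from writer geo
  writer optional, float64 -> float64: reader price maps from writer price
  writer optional, float32 -> float32: reader score maps from writer score
  writer required, bool -> float32: reader verified maps from writer verified
  writer optional, int32 -> int32: reader zip maps from writer zip
  writer optional, bool -> bool: reader primary maps from writer primary
  writer required, float64 -> float64: reader weight maps from writer weight
  writer required, bytes -> bytes: reader geo.signature maps from writer geo.signature
  writer optional, string -> string: reader geo.country maps from writer geo.country
  writer geo.height: unknown to reader
  rule R3 violated at verified
  => 1 violation(s): backward is BREAKING for Event
ruling out the remaining Event differences:
  field country in record Money: optional changed to required -> no rule fires on it in Event's dialect; the asked verdict holds
  removed field height from record Money -> no rule fires on it in Event's dialect; the asked verdict holds
  field signature in record Money: required changed to optional -> fires only in the forward direction of Event, which is not asked here

backward: BREAKING [(verified, R3)]


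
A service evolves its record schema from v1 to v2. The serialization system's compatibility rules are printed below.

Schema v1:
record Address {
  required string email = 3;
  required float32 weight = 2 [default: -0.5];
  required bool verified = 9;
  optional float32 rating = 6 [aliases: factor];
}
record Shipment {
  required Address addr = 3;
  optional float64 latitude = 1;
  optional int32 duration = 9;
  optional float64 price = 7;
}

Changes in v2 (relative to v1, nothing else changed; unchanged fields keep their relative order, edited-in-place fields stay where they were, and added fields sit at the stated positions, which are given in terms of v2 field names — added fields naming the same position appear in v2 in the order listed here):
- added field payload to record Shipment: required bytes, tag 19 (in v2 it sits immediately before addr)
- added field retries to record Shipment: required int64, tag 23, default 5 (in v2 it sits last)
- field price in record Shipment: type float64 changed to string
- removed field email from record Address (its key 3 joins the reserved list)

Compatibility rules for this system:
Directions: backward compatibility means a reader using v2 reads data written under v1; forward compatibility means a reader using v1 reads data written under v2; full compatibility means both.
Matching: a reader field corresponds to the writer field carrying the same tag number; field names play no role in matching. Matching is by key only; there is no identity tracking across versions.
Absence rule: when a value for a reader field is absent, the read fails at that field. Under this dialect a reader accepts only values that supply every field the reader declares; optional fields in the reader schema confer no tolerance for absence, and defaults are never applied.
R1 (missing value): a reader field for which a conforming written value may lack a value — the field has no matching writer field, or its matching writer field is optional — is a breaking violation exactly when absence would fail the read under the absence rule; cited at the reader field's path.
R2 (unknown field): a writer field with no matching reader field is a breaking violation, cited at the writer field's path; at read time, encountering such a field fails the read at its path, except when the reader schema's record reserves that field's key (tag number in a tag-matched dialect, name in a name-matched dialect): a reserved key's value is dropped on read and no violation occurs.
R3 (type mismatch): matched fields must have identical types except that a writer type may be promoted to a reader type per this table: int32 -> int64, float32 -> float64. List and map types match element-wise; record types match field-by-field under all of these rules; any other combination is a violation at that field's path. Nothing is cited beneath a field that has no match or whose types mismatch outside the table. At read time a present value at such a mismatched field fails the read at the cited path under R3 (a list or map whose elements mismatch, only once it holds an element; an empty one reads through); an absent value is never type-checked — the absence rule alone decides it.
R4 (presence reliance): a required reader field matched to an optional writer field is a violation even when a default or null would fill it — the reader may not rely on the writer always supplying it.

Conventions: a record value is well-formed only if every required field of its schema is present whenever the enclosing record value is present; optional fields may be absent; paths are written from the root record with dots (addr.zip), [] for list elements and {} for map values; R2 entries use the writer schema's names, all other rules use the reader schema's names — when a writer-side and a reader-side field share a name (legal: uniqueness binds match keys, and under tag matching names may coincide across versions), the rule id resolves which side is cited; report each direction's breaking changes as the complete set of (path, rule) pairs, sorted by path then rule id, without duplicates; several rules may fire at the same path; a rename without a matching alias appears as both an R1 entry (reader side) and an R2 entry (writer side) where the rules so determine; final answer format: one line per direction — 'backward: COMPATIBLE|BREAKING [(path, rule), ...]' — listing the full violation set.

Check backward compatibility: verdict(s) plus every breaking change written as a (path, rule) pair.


the writer's type comes first in each Shipment pair
backward pass over Shipment, reader schema v2, writer schema v1:
  payload has no writer counterpart
  addr <- addr (Address -> Address, writer required)
  latitude <- latitude (float64 -> float64, writer optional)
  duration <- duration (int32 -> int32, writer optional)
  price <- price (float64 -> string, writer optional)
  retries has no writer counterpart
  addr.weight <- addr.weight (float32 -> float32, writer required)
  addr.verified <- addr.verified (bool -> bool, writer required)
  addr.rating <- addr.rating (float32 -> float32, writer optional)
  writer addr.email: unknown to reader
  rule R1 violated at addr.rating
  rule R1 violated at duration
  rule R1 violated at latitude
  rule R1 violated at payload
  rule R1 violated at price
  rule R3 violated at price
  rule R1 violated at retries
  => backward: BREAKING (7)
ruling out the remaining Shipment differences:
  removed field email from record Address (its key 3 joins the reserved list) -> affects forward compatibility only, which is not asked

backward: BREAKING [(addr.rating, R1), (duration, R1), (latitude, R1), (payload, R1), (price, R1), (price, R3), (retries, R1)]


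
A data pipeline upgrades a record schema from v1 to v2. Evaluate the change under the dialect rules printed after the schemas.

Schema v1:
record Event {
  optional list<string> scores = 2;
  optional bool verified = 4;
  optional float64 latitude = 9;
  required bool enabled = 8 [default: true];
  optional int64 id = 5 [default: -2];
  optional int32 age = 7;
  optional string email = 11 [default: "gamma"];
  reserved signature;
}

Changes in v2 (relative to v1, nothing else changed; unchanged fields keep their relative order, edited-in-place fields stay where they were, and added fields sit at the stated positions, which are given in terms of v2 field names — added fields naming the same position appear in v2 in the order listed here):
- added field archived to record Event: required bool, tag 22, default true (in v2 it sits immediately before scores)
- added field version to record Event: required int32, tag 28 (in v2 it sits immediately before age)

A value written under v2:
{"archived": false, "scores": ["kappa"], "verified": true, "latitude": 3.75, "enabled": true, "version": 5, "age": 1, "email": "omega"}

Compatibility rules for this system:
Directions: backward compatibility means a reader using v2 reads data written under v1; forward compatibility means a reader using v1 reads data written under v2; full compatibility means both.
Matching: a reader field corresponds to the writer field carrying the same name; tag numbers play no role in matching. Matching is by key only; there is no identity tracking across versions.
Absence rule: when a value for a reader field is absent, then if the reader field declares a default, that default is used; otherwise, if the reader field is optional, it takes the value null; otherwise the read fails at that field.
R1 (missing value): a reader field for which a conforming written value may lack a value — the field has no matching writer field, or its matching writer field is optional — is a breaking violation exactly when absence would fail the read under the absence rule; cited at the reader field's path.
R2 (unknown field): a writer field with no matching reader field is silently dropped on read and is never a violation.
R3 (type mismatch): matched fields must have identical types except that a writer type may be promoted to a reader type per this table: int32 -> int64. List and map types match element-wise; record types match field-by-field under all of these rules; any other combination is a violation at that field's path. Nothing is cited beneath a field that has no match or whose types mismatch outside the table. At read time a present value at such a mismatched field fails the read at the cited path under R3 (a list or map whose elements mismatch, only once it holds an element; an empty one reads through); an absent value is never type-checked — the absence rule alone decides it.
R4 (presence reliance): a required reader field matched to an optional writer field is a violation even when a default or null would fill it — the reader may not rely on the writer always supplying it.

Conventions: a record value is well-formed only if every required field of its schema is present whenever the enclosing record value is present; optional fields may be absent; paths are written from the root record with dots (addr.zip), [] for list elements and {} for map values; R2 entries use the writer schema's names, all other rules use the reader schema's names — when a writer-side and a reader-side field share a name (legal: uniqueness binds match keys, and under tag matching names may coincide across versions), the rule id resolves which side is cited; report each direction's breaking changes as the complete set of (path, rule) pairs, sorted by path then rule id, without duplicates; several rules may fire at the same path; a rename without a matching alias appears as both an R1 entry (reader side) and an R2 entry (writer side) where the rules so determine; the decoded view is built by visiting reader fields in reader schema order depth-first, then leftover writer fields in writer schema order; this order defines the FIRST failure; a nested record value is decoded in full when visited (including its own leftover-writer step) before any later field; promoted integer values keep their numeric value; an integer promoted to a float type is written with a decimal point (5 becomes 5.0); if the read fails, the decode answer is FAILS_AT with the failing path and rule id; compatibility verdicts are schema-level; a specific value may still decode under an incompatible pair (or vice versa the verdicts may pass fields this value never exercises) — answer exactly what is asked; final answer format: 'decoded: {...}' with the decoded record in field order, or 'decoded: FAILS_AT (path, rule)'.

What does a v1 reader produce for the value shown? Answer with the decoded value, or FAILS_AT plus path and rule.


decoded: {"scores": ["kappa"], "verified": true, "latitude": 3.75, "enabled": true, "id": -2, "age": 1, "email": "omega"}

each type pair in Event: writer, then reader
decode (reader v1):
  scores := ["kappa"]
  verified := true
  latitude := 3.75
  enabled := true
  id := -2 (absent -> default)
  age := 1
  email := "omega"
  writer archived: unknown -> dropped
  writer version: unknown -> dropped
  => decoded: {"scores": ["kappa"], "verified": true, "latitude": 3.75, "enabled": true, "id": -2, "age": 1, "email": "omega"}
remaining Event differences; none change what is asked:
  added field version to record Event: required int32, tag 28 (in v2 it sits immediately before age) -> affects the rule determinations only; this particular Event value decodes identically
  added field archived to record Event: required bool, tag 22, default true (in v2 it sits immediately before scores) -> triggers nothing under the printed rules; the Event answer is the same either way
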